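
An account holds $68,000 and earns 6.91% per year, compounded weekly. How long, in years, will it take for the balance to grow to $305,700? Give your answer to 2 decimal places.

We need (1 + 0.00132885)^(52t) = 4.4956, so 52t = ln 4.4956 / ln 1.001329 ≈ 1131.8805.
t ≈ 1131.8805/52 = 21.7669 years.

21.77 years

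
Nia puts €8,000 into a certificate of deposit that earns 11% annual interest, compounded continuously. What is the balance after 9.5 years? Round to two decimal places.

€22,747.19

A = P·e^(rt) = 8,000·e^(0.11·9.5) = 8,000·e^1.045.
e^1.045 ≈ 2.8433985237, so A ≈ 22,747.1882.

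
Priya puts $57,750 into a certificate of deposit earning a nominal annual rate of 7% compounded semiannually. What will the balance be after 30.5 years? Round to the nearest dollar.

Periodic rate = 7%/2 = 0.035; periods = 2·30.5 = 61.
A = 57,750·(1 + 0.035)^61 ≈ 57,750·8.15382408228 ≈ 470,883.3408.

$470,883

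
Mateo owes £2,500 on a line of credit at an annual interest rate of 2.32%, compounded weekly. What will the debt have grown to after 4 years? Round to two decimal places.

£2,743.05

Growth factor = (1 + 0.0232/52)^208 ≈ 1.097219557.
A ≈ 2,500 × 1.097219557 ≈ 2,743.0489.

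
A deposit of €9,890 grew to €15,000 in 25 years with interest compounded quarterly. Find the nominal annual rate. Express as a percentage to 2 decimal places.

(1 + r/4)^100 = 15,000/9,890 = 1.51668.
1 + r/4 = 1.51668^(1/100) ≈ 1.004174, so r/4 ≈ 0.00417395.
r ≈ 4·0.00417395 = 1.66958%.

1.67%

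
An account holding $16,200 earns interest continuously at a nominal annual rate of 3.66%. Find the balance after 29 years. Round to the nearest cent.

A = P·e^(rt) = 16,200·e^(0.0366·29) = 16,200·e^1.0614.
e^1.0614 ≈ 2.8904147386, so A ≈ 46,824.7188.

$46,824.72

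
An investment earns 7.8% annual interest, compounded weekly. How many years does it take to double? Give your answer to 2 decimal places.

(1 + 0.0015)^(52t) = 2.
52t = ln 2 / ln(1 + 0.0015) ≈ 0.69315/0.00149888 ≈ 462.4446.
t ≈ 8.8932.

8.89 years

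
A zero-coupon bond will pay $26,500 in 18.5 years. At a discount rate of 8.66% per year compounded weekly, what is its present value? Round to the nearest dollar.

$5,346

Periodic rate = 8.66%/52 = 0.00166538; 962 periods.
P = 26,500/(1 + 0.0866/52)^962 ≈ 26,500/4.956834954 ≈ 5,346.1534.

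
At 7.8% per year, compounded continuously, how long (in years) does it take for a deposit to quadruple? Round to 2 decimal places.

e^(0.078t) = 4, so 0.078t = ln 4 ≈ 1.3863.
t ≈ 1.3863/0.078 ≈ 17.7730.

17.77 years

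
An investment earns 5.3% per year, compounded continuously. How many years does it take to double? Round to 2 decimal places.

e^(0.053t) = 2, so 0.053t = ln 2 ≈ 0.69315.
t ≈ 0.69315/0.053 ≈ 13.0782.

13.08 years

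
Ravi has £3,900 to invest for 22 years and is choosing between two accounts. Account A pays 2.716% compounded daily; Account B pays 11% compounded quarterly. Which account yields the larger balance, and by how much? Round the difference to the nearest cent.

A: (1 + 0.02716/365)^8030 ≈ 1.81756514, so 3,900 × 1.81756514 ≈ 7,088.5040.
B: (1 + 0.0275)^88 ≈ 10.884314653, so 3,900 × 10.884314653 ≈ 42,448.8271.
Difference ≈ 35,360.3231 in favor of B.

Account B, by £35,360.32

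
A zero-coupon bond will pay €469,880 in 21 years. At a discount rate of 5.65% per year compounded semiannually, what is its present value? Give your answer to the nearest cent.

€145,827.96

Growth factor = (1 + 0.02825)^42 ≈ 3.2221530378.
P = 469,880/3.2221530378 ≈ 145,827.9587.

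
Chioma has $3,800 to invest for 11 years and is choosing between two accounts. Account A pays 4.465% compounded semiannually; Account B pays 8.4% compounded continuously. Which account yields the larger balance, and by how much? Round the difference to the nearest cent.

Account A growth factor: (1 + 0.022325)^22 ≈ 1.62539001; balance ≈ 6,176.4820.
Account B growth factor: e^(0.084·11) = e^0.924 ≈ 2.519347653; balance ≈ 9,573.5211.
Account B is larger by 3,397.0390.

Account B, by $3,397.04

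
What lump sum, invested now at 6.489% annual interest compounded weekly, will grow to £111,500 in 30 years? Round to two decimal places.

Growth factor = (1 + 0.06489/52)^1560 ≈ 6.99703425235.
P = 111,500/6.99703425235 ≈ 15,935.3229.

£15,935.32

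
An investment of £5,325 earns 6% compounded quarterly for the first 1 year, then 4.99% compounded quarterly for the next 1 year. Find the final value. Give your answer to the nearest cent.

After 1 years at 6%: 5,325 × 1.061363551 ≈ 5,651.7609.
Then 1 years at 4.99%: 5,651.7609 × 1.050841544 ≈ 5,939.1052.

£5,939.11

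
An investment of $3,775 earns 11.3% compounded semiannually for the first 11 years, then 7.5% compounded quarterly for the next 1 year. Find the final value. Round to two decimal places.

$13,624.37

Phase 1: 3,775·(1 + 0.0565)^22 ≈ 12,648.7027.
Phase 2: 12,648.7027·(1 + 0.01875)^4 ≈ 13,624.3714.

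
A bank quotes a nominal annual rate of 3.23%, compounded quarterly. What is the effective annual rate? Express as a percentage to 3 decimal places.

EAR = (1 + 3.23%/4)^4 − 1 = (1 + 0.008075)^4 − 1.
(1 + 0.008075)^4 ≈ 1.032693, so EAR ≈ 3.26933%.

3.269%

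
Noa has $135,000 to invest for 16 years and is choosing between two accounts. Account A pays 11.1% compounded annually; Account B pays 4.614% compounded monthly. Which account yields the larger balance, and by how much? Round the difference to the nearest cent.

A: (1 + 0.111)^16 ≈ 5.3879671978, so 135,000 × 5.3879671978 ≈ 727,375.5717.
B: (1 + 0.003845)^192 ≈ 2.08929013758, so 135,000 × 2.08929013758 ≈ 282,054.1686.
Difference ≈ 445,321.4031 in favor of A.

Account A, by $445,321.40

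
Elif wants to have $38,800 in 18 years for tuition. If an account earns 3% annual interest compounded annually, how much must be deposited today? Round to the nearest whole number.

$22,791

Annual rate = 3% = 0.03; 18 periods.
P = 38,800/(1 + 0.03)^18 ≈ 38,800/1.7024330612 ≈ 22,790.9108.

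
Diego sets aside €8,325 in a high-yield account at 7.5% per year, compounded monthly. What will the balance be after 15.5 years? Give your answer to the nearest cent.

€26,526.53

Growth factor = (1 + 0.00625)^186 ≈ 3.1863697317.
A ≈ 8,325 × 3.1863697317 ≈ 26,526.5280.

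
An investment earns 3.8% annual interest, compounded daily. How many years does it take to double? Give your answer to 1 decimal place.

18.2 years

(1 + 0.00010411)^(365t) = 2.
365t = ln 2 / ln(1 + 0.00010411) ≈ 0.69315/0.000104104 ≈ 6658.2076.
t ≈ 18.2417.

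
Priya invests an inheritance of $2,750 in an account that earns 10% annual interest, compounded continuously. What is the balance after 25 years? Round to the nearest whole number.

$33,502

A = P·e^(rt) = 2,750·e^(0.1·25) = 2,750·e^2.5.
e^2.5 ≈ 12.182493961, so A ≈ 33,501.8584.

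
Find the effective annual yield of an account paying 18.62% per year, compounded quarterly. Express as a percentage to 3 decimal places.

19.961%

EAR = (1 + 18.62%/4)^4 − 1 = (1 + 0.04655)^4 − 1.
(1 + 0.04655)^4 ≈ 1.19961, so EAR ≈ 19.96096%.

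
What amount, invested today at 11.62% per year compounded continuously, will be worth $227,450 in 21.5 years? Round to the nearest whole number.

$18,702

P = A·e^(−rt) = 227,450·e^(−2.4983).
e^(−2.4983) ≈ 0.0822246618016, so P ≈ 18,701.9993.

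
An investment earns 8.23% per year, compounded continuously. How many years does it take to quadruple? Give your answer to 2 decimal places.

16.84 years

e^(0.0823t) = 4, so 0.0823t = ln 4 ≈ 1.3863.
t ≈ 1.3863/0.0823 ≈ 16.8444.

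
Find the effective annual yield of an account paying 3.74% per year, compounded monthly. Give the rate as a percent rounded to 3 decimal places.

EAR = (1 + 3.74%/12)^12 − 1 = (1 + 0.00311667)^12 − 1.
(1 + 0.00311667)^12 ≈ 1.038048, so EAR ≈ 3.80478%.

3.805%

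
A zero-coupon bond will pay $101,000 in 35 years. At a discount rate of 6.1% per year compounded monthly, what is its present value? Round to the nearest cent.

$12,007.47

Periodic rate = 6.1%/12 = 0.00508333; 420 periods.
P = 101,000/(1 + 0.061/12)^420 ≈ 101,000/8.41143308112 ≈ 12,007.4664.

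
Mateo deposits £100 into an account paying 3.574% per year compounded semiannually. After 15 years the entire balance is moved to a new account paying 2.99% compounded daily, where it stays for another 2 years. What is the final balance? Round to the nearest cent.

Phase 1: 100·(1 + 0.01787)^30 ≈ 170.1255.
Phase 2: 170.1255·(1 + 0.0299/365)^730 ≈ 180.6089.

£180.61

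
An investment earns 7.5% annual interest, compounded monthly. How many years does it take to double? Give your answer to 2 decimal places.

9.27 years

(1 + 0.00625)^(12t) = 2.
12t = ln 2 / ln(1 + 0.00625) ≈ 0.69315/0.00623055 ≈ 111.2498.
t ≈ 9.2708.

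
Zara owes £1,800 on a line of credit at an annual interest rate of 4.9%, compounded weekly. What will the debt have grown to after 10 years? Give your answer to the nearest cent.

Growth factor = (1 + 0.049/52)^520 ≈ 1.631939655.
A ≈ 1,800 × 1.631939655 ≈ 2,937.4914.

£2,937.49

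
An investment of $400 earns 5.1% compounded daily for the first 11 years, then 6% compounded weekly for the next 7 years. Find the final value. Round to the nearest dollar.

Phase 1: 400·(1 + 0.051/365)^4015 ≈ 700.9421.
Phase 2: 700.9421·(1 + 0.06/52)^364 ≈ 1,066.5487.

$1,067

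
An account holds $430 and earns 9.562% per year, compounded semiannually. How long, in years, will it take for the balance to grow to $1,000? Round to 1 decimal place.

We need (1 + 0.04781)^(2t) = 2.3256, so 2t = ln 2.3256 / ln 1.04781 ≈ 18.0713.
t ≈ 18.0713/2 = 9.0356 years.

9.0 years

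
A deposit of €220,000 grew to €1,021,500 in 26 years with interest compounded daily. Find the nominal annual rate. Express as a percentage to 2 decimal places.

5.91%

The 9490-period growth factor is 1,021,500/220,000 = 4.64318.
r/365 = 4.64318^(1/9490) − 1 ≈ 0.000161804, so r ≈ 365·0.000161804 = 5.90586%.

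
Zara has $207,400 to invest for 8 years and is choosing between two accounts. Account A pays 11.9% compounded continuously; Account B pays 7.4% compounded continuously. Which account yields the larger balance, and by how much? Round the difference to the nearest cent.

Account A, by $162,453.57

A: e^(0.119·8) = e^0.952 ≈ 2.5908862535, so 207,400 × 2.5908862535 ≈ 537,349.8090.
B: e^(0.074·8) = e^0.592 ≈ 1.80760000261, so 207,400 × 1.80760000261 ≈ 374,896.2405.
Difference ≈ 162,453.5684 in favor of A.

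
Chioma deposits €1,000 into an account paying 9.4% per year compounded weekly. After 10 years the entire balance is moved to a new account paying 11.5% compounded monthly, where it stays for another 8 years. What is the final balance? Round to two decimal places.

Phase 1: 1,000·(1 + 0.094/52)^520 ≈ 2,557.8100.
Phase 2: 2,557.8100·(1 + 0.115/12)^96 ≈ 6,390.2350.

€6,390.23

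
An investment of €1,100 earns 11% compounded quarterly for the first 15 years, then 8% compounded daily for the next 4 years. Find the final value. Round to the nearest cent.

After 15 years at 11%: 1,100 × 5.092251361 ≈ 5,601.4765.
Then 4 years at 8%: 5,601.4765 × 1.377079478 ≈ 7,713.6783.

€7,713.68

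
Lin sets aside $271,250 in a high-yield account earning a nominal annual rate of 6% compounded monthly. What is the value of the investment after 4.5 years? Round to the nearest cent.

Periodic rate = 6%/12 = 0.005; periods = 12·4.5 = 54.
A = 271,250·(1 + 0.005)^54 ≈ 271,250·1.30908345752 ≈ 355,088.8879.

$355,088.89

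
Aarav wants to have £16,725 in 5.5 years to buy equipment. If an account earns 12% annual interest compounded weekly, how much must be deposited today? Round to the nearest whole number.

£8,651

Periodic rate = 12%/52 = 0.00230769; 286 periods.
P = 16,725/(1 + 0.12/52)^286 ≈ 16,725/1.9333217377 ≈ 8,650.9140.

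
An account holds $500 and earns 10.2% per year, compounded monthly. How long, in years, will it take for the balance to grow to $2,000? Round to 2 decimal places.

We need (1 + 0.0085)^(12t) = 4, so 12t = ln 4 / ln 1.0085 ≈ 163.7856.
t ≈ 163.7856/12 = 13.6488 years.

13.65 years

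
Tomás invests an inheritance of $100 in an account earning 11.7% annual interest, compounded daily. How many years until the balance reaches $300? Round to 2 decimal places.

(1 + 0.000320548)^(365t) = 300/100 = 3.
365t·ln(1 + 0.000320548) = ln(3); 365t = 1.0986/0.000320497 ≈ 3427.8440.
t ≈ 9.3914 years.

9.39 years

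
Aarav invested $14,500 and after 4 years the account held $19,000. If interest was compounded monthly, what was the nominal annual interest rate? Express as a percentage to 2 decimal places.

6.78%

The 48-period growth factor is 19,000/14,500 = 1.31034.
r/12 = 1.31034^(1/48) − 1 ≈ 0.00564693, so r ≈ 12·0.00564693 = 6.77632%.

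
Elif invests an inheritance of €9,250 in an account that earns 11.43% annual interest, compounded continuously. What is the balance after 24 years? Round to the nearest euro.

€143,714

A = P·e^(rt) = 9,250·e^(0.1143·24) = 9,250·e^2.7432.
e^2.7432 ≈ 15.5366228267, so A ≈ 143,713.7611.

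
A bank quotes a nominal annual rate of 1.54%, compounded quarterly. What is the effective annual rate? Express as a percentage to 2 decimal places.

1.55%

EAR = (1 + 1.54%/4)^4 − 1 = (1 + 0.00385)^4 − 1.
(1 + 0.00385)^4 ≈ 1.015489, so EAR ≈ 1.54892%.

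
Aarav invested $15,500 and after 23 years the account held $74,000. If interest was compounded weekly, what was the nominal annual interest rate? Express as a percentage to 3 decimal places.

The 1196-period growth factor is 74,000/15,500 = 4.77419.
r/52 = 4.77419^(1/1196) − 1 ≈ 0.0013079, so r ≈ 52·0.0013079 = 6.80107%.

6.801%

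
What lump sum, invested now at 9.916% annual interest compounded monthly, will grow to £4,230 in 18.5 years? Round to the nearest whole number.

Periodic rate = 9.916%/12 = 0.00826333; 222 periods.
P = 4,230/(1 + 0.09916/12)^222 ≈ 4,230/6.214728999 ≈ 680.6411.

£681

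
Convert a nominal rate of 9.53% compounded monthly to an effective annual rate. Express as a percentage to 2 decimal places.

One year is 12 periods at 0.00794167 each: (1 + 0.00794167)^12 ≈ 1.099575.
EAR = 1.099575 − 1 ≈ 9.95748%.

9.96%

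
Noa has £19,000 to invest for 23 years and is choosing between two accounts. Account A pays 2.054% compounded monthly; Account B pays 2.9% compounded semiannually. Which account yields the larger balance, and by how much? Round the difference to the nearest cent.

Account B, by £6,381.16

Account A growth factor: (1 + 0.02054/12)^276 ≈ 1.6032232724; balance ≈ 30,461.2422.
Account B growth factor: (1 + 0.0145)^46 ≈ 1.9390739099; balance ≈ 36,842.4043.
Account B is larger by 6,381.1621.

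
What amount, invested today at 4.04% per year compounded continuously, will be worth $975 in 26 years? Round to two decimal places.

$341.05

P = A·e^(−rt) = 975·e^(−1.0504).
e^(−1.0504) ≈ 0.349797802, so P ≈ 341.0529.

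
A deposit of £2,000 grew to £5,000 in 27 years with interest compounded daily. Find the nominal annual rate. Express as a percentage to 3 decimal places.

3.394%

(1 + r/365)^9855 = 5,000/2,000 = 2.5.
1 + r/365 = 2.5^(1/9855) ≈ 1.000093, so r/365 ≈ 0.0000929816.
r ≈ 365·0.0000929816 = 3.39383%.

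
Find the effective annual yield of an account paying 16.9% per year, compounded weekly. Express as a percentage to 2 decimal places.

18.38%

One year is 52 periods at 0.00325 each: (1 + 0.00325)^52 ≈ 1.183796.
EAR = 1.183796 − 1 ≈ 18.37957%.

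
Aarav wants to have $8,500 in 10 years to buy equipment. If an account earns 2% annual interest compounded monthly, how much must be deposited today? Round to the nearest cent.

Periodic rate = 2%/12 = 0.00166667; 120 periods.
P = 8,500/(1 + 0.02/12)^120 ≈ 8,500/1.221199434 ≈ 6,960.3701.

$6,960.37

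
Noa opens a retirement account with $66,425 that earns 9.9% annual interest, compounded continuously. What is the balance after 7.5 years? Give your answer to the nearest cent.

A = P·e^(rt) = 66,425·e^(0.099·7.5) = 66,425·e^0.7425.
e^0.7425 ≈ 2.10118190854, so A ≈ 139,571.0083.

$139,571.01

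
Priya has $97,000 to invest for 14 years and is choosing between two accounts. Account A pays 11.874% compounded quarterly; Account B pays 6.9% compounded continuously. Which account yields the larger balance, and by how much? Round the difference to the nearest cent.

A: (1 + 0.029685)^56 ≈ 5.14571378089, so 97,000 × 5.14571378089 ≈ 499,134.2367.
B: e^(0.069·14) = e^0.966 ≈ 2.62741375696, so 97,000 × 2.62741375696 ≈ 254,859.1344.
Difference ≈ 244,275.1023 in favor of A.

Account A, by $244,275.10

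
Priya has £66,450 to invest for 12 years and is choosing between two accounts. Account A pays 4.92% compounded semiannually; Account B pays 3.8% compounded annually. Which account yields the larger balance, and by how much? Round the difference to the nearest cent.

Account A growth factor: (1 + 0.0246)^24 ≈ 1.7918614945; balance ≈ 119,069.1963.
Account B growth factor: (1 + 0.038)^12 ≈ 1.56447361148; balance ≈ 103,959.2715.
Account A is larger by 15,109.9248.

Account A, by £15,109.92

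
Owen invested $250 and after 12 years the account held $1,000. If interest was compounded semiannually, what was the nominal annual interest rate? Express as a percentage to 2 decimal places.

(1 + r/2)^24 = 1,000/250 = 4.
1 + r/2 = 4^(1/24) ≈ 1.059463, so r/2 ≈ 0.0594631.
r ≈ 2·0.0594631 = 11.89262%.

11.89%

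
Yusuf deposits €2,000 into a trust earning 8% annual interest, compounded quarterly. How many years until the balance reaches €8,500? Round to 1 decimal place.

(1 + 0.02)^(4t) = 8,500/2,000 = 4.25.
4t·ln(1 + 0.02) = ln(4.25); 4t = 1.4469/0.0198026 ≈ 73.0670.
t ≈ 18.2668 years.

18.3 years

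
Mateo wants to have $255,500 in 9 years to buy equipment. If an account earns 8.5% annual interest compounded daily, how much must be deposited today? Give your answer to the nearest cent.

Periodic rate = 8.5%/365 = 0.000232877; 3285 periods.
P = 255,500/(1 + 0.085/365)^3285 ≈ 255,500/2.14880299048 ≈ 118,903.4086.

$118,903.41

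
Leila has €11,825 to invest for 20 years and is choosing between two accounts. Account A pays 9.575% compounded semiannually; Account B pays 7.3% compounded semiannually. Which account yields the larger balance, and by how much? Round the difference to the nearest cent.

A: (1 + 0.047875)^40 ≈ 6.4920097989, so 11,825 × 6.4920097989 ≈ 76,768.0159.
B: (1 + 0.0365)^40 ≈ 4.1953892127, so 11,825 × 4.1953892127 ≈ 49,610.4774.
Difference ≈ 27,157.5384 in favor of A.

Account A, by €27,157.54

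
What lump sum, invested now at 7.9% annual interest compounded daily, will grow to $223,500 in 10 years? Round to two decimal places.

Growth factor = (1 + 0.079/365)^3650 ≈ 2.20320808618.
P = 223,500/2.20320808618 ≈ 101,442.9828.

$101,442.98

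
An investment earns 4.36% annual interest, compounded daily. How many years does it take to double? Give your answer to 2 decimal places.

15.90 years

(1 + 0.000119452)^(365t) = 2.
365t = ln 2 / ln(1 + 0.000119452) ≈ 0.69315/0.000119445 ≈ 5803.0695.
t ≈ 15.8988.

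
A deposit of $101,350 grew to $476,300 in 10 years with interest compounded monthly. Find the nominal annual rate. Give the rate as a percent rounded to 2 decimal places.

The 120-period growth factor is 476,300/101,350 = 4.69956.
r/12 = 4.69956^(1/120) − 1 ≈ 0.0129791, so r ≈ 12·0.0129791 = 15.57489%.

15.57%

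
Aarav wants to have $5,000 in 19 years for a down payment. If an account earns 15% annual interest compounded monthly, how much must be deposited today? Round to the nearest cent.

Growth factor = (1 + 0.0125)^228 ≈ 16.98506723.
P = 5,000/16.98506723 ≈ 294.3762.

$294.38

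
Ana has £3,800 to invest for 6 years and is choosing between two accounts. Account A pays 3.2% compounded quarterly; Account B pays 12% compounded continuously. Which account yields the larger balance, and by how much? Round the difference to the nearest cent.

Account B, by £3,206.01

Account A growth factor: (1 + 0.008)^24 ≈ 1.210745241; balance ≈ 4,600.8319.
Account B growth factor: e^(0.12·6) = e^0.72 ≈ 2.054433211; balance ≈ 7,806.8462.
Account B is larger by 3,206.0143.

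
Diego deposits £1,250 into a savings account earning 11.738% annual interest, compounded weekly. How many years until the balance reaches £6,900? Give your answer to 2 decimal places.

14.57 years

(1 + 0.00225731)^(52t) = 6,900/1,250 = 5.52.
52t·ln(1 + 0.00225731) = ln(5.52); 52t = 1.7084/0.00225476 ≈ 757.6749.
t ≈ 14.5707 years.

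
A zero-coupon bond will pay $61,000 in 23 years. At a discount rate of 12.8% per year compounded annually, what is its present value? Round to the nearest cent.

$3,821.38

Growth factor = (1 + 0.128)^23 ≈ 15.962808069.
P = 61,000/15.962808069 ≈ 3,821.3828.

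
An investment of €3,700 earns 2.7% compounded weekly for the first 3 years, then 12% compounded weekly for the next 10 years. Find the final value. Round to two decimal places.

€13,302.20

Phase 1: 3,700·(1 + 0.027/52)^156 ≈ 4,012.0880.
Phase 2: 4,012.0880·(1 + 0.12/52)^520 ≈ 13,302.1983.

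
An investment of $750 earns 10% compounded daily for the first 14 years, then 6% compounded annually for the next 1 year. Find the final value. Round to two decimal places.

$3,223.27

After 14 years at 10%: 750 × 4.054422474 ≈ 3,040.8169.
Then 1 years at 6%: 3,040.8169 × 1.06 ≈ 3,223.2659.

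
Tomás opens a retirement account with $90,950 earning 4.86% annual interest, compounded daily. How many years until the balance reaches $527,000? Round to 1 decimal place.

We need (1 + 0.000133151)^(365t) = 5.7944, so 365t = ln 5.7944 / ln 1.000133 ≈ 13195.6333.
t ≈ 13195.6333/365 = 36.1524 years.

36.2 years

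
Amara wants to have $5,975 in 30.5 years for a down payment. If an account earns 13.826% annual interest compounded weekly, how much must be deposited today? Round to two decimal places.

Periodic rate = 13.826%/52 = 0.00265885; 1586 periods.
P = 5,975/(1 + 0.13826/52)^1586 ≈ 5,975/67.44644215 ≈ 88.5888.

$88.59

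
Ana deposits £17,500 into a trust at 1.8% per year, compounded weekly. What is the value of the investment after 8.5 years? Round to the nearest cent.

Periodic rate = 1.8%/52 = 0.000346154; periods = 52·8.5 = 442.
A = 17,500·(1 + 0.018/52)^442 ≈ 17,500·1.1652941278 ≈ 20,392.6472.

£20,392.65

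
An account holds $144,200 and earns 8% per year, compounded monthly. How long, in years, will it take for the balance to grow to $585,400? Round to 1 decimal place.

We need (1 + 0.00666667)^(12t) = 4.0596, so 12t = ln 4.0596 / ln 1.006667 ≈ 210.8639.
t ≈ 210.8639/12 = 17.5720 years.

17.6 years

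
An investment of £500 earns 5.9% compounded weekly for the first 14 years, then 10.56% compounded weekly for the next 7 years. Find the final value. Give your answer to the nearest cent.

£2,388.90

After 14 years at 5.9%: 500 × 2.283094496 ≈ 1,141.5472.
Then 7 years at 10.56%: 1,141.5472 × 2.092690256 ≈ 2,388.9048.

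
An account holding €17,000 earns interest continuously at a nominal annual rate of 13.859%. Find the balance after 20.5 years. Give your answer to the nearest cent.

A = P·e^(rt) = 17,000·e^(0.13859·20.5) = 17,000·e^2.841095.
e^2.841095 ≈ 17.1345175653, so A ≈ 291,286.7986.

€291,286.80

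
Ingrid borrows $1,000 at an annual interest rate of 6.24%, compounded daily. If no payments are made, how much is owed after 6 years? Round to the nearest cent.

Growth factor = (1 + 0.0624/365)^2190 ≈ 1.454072151.
A ≈ 1,000 × 1.454072151 ≈ 1,454.0722.

$1,454.07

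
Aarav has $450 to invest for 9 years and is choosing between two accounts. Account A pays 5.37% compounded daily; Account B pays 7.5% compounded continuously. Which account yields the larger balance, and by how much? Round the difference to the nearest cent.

A: (1 + 0.0537/365)^3285 ≈ 1.62135862, so 450 × 1.62135862 ≈ 729.6114.
B: e^(0.075·9) = e^0.675 ≈ 1.96403298, so 450 × 1.96403298 ≈ 883.8148.
Difference ≈ 154.2035 in favor of B.

Account B, by $154.20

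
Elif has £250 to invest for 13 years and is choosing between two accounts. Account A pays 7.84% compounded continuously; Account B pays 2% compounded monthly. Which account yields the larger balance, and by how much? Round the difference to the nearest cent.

Account A growth factor: e^(0.0784·13) = e^1.0192 ≈ 2.7709771; balance ≈ 692.7443.
Account B growth factor: (1 + 0.02/12)^156 ≈ 1.29664943; balance ≈ 324.1624.
Account A is larger by 368.5819.

Account A, by £368.58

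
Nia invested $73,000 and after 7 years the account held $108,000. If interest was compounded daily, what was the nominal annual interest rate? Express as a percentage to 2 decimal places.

(1 + r/365)^2555 = 108,000/73,000 = 1.47945.
1 + r/365 = 1.47945^(1/2555) ≈ 1.000153, so r/365 ≈ 0.000153308.
r ≈ 365·0.000153308 = 5.59574%.

5.60%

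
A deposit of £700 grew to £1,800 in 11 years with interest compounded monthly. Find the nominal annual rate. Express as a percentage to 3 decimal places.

8.617%

(1 + r/12)^132 = 1,800/700 = 2.57143.
1 + r/12 = 2.57143^(1/132) ≈ 1.007181, so r/12 ≈ 0.00718067.
r ≈ 12·0.00718067 = 8.61680%.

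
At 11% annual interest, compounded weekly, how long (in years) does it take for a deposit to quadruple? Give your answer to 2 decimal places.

12.62 years

(1 + 0.00211538)^(52t) = 4.
52t = ln 4 / ln(1 + 0.00211538) ≈ 1.3863/0.00211315 ≈ 656.0321.
t ≈ 12.6160.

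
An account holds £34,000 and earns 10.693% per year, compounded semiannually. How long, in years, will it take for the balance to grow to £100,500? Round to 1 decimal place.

10.4 years

We need (1 + 0.053465)^(2t) = 2.9559, so 2t = ln 2.9559 / ln 1.053465 ≈ 20.8083.
t ≈ 20.8083/2 = 10.4042 years.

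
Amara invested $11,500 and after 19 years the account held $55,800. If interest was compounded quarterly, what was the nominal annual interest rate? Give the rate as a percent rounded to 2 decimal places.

(1 + r/4)^76 = 55,800/11,500 = 4.85217.
1 + r/4 = 4.85217^(1/76) ≈ 1.020999, so r/4 ≈ 0.0209994.
r ≈ 4·0.0209994 = 8.39975%.

8.40%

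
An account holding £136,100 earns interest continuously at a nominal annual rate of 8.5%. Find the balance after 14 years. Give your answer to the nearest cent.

A = P·e^(rt) = 136,100·e^(0.085·14) = 136,100·e^1.19.
e^1.19 ≈ 3.28708120738, so A ≈ 447,371.7523.

£447,371.75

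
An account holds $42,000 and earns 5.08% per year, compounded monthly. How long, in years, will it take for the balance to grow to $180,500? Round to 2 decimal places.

28.76 years

We need (1 + 0.00423333)^(12t) = 4.2976, so 12t = ln 4.2976 / ln 1.004233 ≈ 345.1524.
t ≈ 345.1524/12 = 28.7627 years.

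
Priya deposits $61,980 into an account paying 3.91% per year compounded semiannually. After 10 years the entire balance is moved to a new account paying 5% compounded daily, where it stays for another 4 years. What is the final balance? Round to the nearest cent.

$111,500.06

After 10 years at 3.91%: 61,980 × 1.47289090201 ≈ 91,289.7781.
Then 4 years at 5%: 91,289.7781 × 1.22138602826 ≈ 111,500.0595.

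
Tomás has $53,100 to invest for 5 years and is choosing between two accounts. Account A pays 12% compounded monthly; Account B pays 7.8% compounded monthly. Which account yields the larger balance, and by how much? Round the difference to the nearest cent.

Account A growth factor: (1 + 0.01)^60 ≈ 1.8166966986; balance ≈ 96,466.5947.
Account B growth factor: (1 + 0.0065)^60 ≈ 1.4751179694; balance ≈ 78,328.7642.
Account A is larger by 18,137.8305.

Account A, by $18,137.83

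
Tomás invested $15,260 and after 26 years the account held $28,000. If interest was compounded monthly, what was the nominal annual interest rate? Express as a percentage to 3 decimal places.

2.337%

(1 + r/12)^312 = 28,000/15,260 = 1.83486.
1 + r/12 = 1.83486^(1/312) ≈ 1.001947, so r/12 ≈ 0.00194731.
r ≈ 12·0.00194731 = 2.33677%.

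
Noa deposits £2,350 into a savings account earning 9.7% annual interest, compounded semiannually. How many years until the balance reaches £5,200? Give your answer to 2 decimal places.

(1 + 0.0485)^(2t) = 5,200/2,350 = 2.2128.
2t·ln(1 + 0.0485) = ln(2.2128); 2t = 0.79424/0.0473606 ≈ 16.7701.
t ≈ 8.3851 years.

8.39 years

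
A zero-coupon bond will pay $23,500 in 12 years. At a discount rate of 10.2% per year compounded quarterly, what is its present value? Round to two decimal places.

$7,017.07

Periodic rate = 10.2%/4 = 0.0255; 48 periods.
P = 23,500/(1 + 0.0255)^48 ≈ 23,500/3.348975002 ≈ 7,017.0724.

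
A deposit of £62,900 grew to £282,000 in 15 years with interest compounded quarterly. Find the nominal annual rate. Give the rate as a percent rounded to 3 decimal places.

(1 + r/4)^60 = 282,000/62,900 = 4.48331.
1 + r/4 = 4.48331^(1/60) ≈ 1.025321, so r/4 ≈ 0.0253213.
r ≈ 4·0.0253213 = 10.12852%.

10.129%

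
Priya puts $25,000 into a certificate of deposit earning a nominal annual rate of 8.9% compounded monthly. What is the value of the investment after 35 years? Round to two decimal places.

Growth factor = (1 + 0.089/12)^420 ≈ 22.2758992158.
A ≈ 25,000 × 22.2758992158 ≈ 556,897.4804.

$556,897.48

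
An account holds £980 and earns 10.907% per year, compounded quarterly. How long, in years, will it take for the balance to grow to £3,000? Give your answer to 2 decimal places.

(1 + 0.0272675)^(4t) = 3,000/980 = 3.0612.
4t·ln(1 + 0.0272675) = ln(3.0612); 4t = 1.1188/0.0269024 ≈ 41.5880.
t ≈ 10.3970 years.

10.40 years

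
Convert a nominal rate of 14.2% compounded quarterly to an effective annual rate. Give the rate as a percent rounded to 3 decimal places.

EAR = (1 + 14.2%/4)^4 − 1 = (1 + 0.0355)^4 − 1.
(1 + 0.0355)^4 ≈ 1.149742, so EAR ≈ 14.97420%.

14.974%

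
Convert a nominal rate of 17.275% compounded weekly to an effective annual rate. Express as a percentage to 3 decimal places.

18.823%

EAR = (1 + 17.275%/52)^52 − 1 = (1 + 0.00332212)^52 − 1.
(1 + 0.00332212)^52 ≈ 1.188229, so EAR ≈ 18.82287%.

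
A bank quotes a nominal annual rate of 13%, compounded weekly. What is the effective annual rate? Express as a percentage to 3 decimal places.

One year is 52 periods at 0.0025 each: (1 + 0.0025)^52 ≈ 1.138644.
EAR = 1.138644 − 1 ≈ 13.86436%.

13.864%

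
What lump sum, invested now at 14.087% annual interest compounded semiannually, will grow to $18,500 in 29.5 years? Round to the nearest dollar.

$334

Growth factor = (1 + 0.070435)^59 ≈ 55.469946353.
P = 18,500/55.469946353 ≈ 333.5139.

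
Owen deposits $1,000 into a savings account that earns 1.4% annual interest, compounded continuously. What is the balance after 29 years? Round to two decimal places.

$1,500.80

A = P·e^(rt) = 1,000·e^(0.014·29) = 1,000·e^0.406.
e^0.406 ≈ 1.500802552, so A ≈ 1,500.8026.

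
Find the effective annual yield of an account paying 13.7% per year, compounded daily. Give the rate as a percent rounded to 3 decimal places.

14.680%

One year is 365 periods at 0.000375342 each: (1 + 0.000375342)^365 ≈ 1.146799.
EAR = 1.146799 − 1 ≈ 14.67987%.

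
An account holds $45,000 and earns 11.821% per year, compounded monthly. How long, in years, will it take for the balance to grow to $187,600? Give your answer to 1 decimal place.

We need (1 + 0.00985083)^(12t) = 4.1689, so 12t = ln 4.1689 / ln 1.009851 ≈ 145.6394.
t ≈ 145.6394/12 = 12.1366 years.

12.1 years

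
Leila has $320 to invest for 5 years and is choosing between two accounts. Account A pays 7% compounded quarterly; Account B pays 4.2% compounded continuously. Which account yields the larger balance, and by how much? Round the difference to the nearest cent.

A: (1 + 0.0175)^20 ≈ 1.4147782, so 320 × 1.4147782 ≈ 452.7290.
B: e^(0.042·5) = e^0.21 ≈ 1.23367806, so 320 × 1.23367806 ≈ 394.7770.
Difference ≈ 57.9520 in favor of A.

Account A, by $57.95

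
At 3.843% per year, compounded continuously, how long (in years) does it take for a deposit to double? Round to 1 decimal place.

18.0 years

e^(0.03843t) = 2, so 0.03843t = ln 2 ≈ 0.69315.
t ≈ 0.69315/0.03843 ≈ 18.0366.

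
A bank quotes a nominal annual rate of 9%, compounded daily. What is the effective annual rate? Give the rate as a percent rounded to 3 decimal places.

One year is 365 periods at 0.000246575 each: (1 + 0.000246575)^365 ≈ 1.094162.
EAR = 1.094162 − 1 ≈ 9.41621%.

9.416%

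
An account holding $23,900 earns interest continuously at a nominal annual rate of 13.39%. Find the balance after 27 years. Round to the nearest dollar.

$888,184

A = P·e^(rt) = 23,900·e^(0.1339·27) = 23,900·e^3.6153.
e^3.6153 ≈ 37.1624930014, so A ≈ 888,183.5827.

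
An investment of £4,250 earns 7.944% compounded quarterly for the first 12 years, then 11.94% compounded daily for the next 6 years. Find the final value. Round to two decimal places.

£22,357.00

After 12 years at 7.944%: 4,250 × 2.5700810175 ≈ 10,922.8443.
Then 6 years at 11.94%: 10,922.8443 × 2.0468107499 ≈ 22,356.9952.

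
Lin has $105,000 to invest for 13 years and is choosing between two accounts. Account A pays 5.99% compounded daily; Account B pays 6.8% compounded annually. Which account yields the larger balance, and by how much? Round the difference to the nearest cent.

Account B, by $18,211.33

Account A growth factor: (1 + 0.0599/365)^4745 ≈ 2.17849900736; balance ≈ 228,742.3958.
Account B growth factor: (1 + 0.068)^13 ≈ 2.3519402528; balance ≈ 246,953.7265.
Account B is larger by 18,211.3308.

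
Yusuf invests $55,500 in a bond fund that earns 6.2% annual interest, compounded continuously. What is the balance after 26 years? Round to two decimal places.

$278,211.89

A = P·e^(rt) = 55,500·e^(0.062·26) = 55,500·e^1.612.
e^1.612 ≈ 5.01282686259, so A ≈ 278,211.8909.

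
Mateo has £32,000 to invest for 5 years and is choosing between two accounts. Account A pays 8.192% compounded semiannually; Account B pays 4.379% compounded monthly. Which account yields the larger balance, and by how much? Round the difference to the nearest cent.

Account A, by £7,990.14

Account A growth factor: (1 + 0.04096)^10 ≈ 1.4939649755; balance ≈ 47,806.8792.
Account B growth factor: (1 + 0.04379/12)^60 ≈ 1.2442730661; balance ≈ 39,816.7381.
Account A is larger by 7,990.1411.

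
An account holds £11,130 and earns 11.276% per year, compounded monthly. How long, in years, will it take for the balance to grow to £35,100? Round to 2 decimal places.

(1 + 0.00939667)^(12t) = 35,100/11,130 = 3.1536.
12t·ln(1 + 0.00939667) = ln(3.1536); 12t = 1.1486/0.00935279 ≈ 122.8036.
t ≈ 10.2336 years.

10.23 years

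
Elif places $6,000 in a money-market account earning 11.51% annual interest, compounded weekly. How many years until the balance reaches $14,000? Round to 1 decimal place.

7.4 years

(1 + 0.00221346)^(52t) = 14,000/6,000 = 2.3333.
52t·ln(1 + 0.00221346) = ln(2.3333); 52t = 0.8473/0.00221102 ≈ 383.2166.
t ≈ 7.3696 years.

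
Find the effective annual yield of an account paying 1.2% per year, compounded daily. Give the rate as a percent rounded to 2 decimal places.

1.21%

EAR = (1 + 1.2%/365)^365 − 1 = (1 + 0.0000328767)^365 − 1.
(1 + 0.0000328767)^365 ≈ 1.012072, so EAR ≈ 1.20721%.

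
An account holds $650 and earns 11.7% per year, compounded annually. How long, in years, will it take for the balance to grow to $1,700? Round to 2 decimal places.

8.69 years

(1 + 0.117)^t = 1,700/650 = 2.6154.
t·ln(1 + 0.117) = ln(2.6154); t = 0.96141/0.110647 ≈ 8.6890.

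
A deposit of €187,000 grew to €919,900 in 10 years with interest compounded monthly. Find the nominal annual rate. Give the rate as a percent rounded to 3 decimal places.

16.038%

The 120-period growth factor is 919,900/187,000 = 4.91925.
r/12 = 4.91925^(1/120) − 1 ≈ 0.0133648, so r ≈ 12·0.0133648 = 16.03779%.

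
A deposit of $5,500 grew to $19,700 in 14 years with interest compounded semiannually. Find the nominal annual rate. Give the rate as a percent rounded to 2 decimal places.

9.32%

(1 + r/2)^28 = 19,700/5,500 = 3.58182.
1 + r/2 = 3.58182^(1/28) ≈ 1.046621, so r/2 ≈ 0.0466209.
r ≈ 2·0.0466209 = 9.32418%.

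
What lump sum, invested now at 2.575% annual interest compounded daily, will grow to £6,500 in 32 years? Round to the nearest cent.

£2,851.46

Growth factor = (1 + 0.02575/365)^11680 ≈ 2.279533771.
P = 6,500/2.279533771 ≈ 2,851.4603.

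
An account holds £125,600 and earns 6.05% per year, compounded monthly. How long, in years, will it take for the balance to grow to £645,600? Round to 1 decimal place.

27.1 years

(1 + 0.00504167)^(12t) = 645,600/125,600 = 5.1401.
12t·ln(1 + 0.00504167) = ln(5.1401); 12t = 1.6371/0.005029 ≈ 325.5275.
t ≈ 27.1273 years.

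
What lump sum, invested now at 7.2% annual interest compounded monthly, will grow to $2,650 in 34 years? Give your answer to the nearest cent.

$230.82

Periodic rate = 7.2%/12 = 0.006; 408 periods.
P = 2,650/(1 + 0.006)^408 ≈ 2,650/11.48090527 ≈ 230.8180.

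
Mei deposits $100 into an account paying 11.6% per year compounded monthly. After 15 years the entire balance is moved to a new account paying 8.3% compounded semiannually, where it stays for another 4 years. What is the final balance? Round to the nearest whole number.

$782

Phase 1: 100·(1 + 0.116/12)^180 ≈ 564.9934.
Phase 2: 564.9934·(1 + 0.0415)^8 ≈ 782.1995.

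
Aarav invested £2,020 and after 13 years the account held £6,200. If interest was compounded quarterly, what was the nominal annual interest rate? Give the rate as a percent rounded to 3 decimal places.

8.720%

(1 + r/4)^52 = 6,200/2,020 = 3.06931.
1 + r/4 = 3.06931^(1/52) ≈ 1.021801, so r/4 ≈ 0.0218006.
r ≈ 4·0.0218006 = 8.72025%.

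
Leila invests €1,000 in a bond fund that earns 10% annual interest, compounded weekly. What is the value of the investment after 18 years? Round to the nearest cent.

€6,039.20

Growth factor = (1 + 0.1/52)^936 ≈ 6.039199358.
A ≈ 1,000 × 6.039199358 ≈ 6,039.1994.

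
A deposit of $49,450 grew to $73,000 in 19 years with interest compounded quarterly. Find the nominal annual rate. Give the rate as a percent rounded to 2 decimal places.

2.06%

(1 + r/4)^76 = 73,000/49,450 = 1.47624.
1 + r/4 = 1.47624^(1/76) ≈ 1.005138, so r/4 ≈ 0.00513812.
r ≈ 4·0.00513812 = 2.05525%.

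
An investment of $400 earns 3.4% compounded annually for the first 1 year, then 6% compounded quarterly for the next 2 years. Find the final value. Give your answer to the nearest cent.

$465.92

Phase 1: 400·(1 + 0.034)^1 ≈ 413.6000.
Phase 2: 413.6000·(1 + 0.015)^8 ≈ 465.9173.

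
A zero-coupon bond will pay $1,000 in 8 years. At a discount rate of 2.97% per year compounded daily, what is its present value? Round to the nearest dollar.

Growth factor = (1 + 0.0297/365)^2920 ≈ 1.26818955.
P = 1,000/1.26818955 ≈ 788.5257.

$789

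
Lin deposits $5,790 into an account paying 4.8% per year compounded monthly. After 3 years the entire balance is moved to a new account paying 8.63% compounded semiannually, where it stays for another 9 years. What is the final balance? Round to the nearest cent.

$14,299.93

After 3 years at 4.8%: 5,790 × 1.1545524338 ≈ 6,684.8586.
Then 9 years at 8.63%: 6,684.8586 × 2.1391523848 ≈ 14,299.9312.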